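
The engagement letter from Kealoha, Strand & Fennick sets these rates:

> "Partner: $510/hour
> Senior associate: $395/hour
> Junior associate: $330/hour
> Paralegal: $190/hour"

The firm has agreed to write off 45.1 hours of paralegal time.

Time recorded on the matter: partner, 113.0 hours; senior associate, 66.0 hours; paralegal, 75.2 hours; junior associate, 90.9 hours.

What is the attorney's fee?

$119,416.00

Partner: 113.0 × $510 = $57,630.00
Senior associate: 66.0 × $395 = $26,070.00
Junior associate: 90.9 × $330 = $29,997.00
Paralegal: 75.2 × $190 = $14,288.00
Subtotal: $127,985.00
Write-off: 45.1 × $190 = $8,569.00
Total: $127,985.00 − $8,569.00 = $119,416.00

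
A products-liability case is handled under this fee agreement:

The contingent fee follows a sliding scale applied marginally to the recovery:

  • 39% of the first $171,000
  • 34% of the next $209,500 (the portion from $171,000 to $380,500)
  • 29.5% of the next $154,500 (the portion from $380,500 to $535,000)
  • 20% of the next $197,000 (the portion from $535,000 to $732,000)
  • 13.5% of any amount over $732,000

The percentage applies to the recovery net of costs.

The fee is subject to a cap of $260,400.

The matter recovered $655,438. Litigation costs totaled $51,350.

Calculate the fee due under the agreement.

Fee base (net of costs): $655,438 − $51,350 = $604,088
First $171,000 at 39% = $66,690.00
Next $209,500 at 34% = $71,230.00
Next $154,500 at 29.5% = $45,577.50
Remaining $69,088 at 20% = $13,817.60
Fee: $66,690.00 + $71,230.00 + $45,577.50 + $13,817.60 = $197,315.10
$197,315.10 is under the $260,400 cap.

$197,315.10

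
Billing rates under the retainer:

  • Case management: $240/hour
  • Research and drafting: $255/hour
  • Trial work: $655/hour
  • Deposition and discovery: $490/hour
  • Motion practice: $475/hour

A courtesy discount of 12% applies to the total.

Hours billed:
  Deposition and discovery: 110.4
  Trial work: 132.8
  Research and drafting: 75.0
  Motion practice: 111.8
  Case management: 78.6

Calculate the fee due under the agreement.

$204,313.12

Case management: 78.6 × $240 = $18,864.00
Research and drafting: 75.0 × $255 = $19,125.00
Trial work: 132.8 × $655 = $86,984.00
Deposition and discovery: 110.4 × $490 = $54,096.00
Motion practice: 111.8 × $475 = $53,105.00
Subtotal: $232,174.00
Less 12% discount: −$27,860.88
Total: $232,174.00 − $27,860.88 = $204,313.12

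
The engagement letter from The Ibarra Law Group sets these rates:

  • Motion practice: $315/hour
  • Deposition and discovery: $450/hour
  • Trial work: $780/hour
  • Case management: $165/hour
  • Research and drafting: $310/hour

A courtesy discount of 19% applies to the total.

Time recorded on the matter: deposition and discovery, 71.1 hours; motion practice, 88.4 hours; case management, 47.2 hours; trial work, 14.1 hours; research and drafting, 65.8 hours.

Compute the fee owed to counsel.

Motion practice: 88.4 × $315 = $27,846.00
Deposition and discovery: 71.1 × $450 = $31,995.00
Trial work: 14.1 × $780 = $10,998.00
Case management: 47.2 × $165 = $7,788.00
Research and drafting: 65.8 × $310 = $20,398.00
Subtotal: $99,025.00
Less 19% discount: −$18,814.75
Total: $99,025.00 − $18,814.75 = $80,210.25

$80,210.25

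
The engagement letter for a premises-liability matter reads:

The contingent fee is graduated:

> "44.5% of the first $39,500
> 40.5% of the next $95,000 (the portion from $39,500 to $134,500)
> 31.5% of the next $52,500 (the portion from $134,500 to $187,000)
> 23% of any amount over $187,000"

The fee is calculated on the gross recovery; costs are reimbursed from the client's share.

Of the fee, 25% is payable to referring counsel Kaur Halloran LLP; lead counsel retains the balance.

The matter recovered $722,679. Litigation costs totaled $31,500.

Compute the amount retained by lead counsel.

Fee base is the gross recovery, $722,679; costs are reimbursed separately.
First $39,500 at 44.5% = $17,577.50
Next $95,000 at 40.5% = $38,475.00
Next $52,500 at 31.5% = $16,537.50
Remaining $535,679 at 23% = $123,206.17
Fee: $17,577.50 + $38,475.00 + $16,537.50 + $123,206.17 = $195,796.17
Referral share: 25% of $195,796.17 = $48,949.04; lead counsel retains $195,796.17 − $48,949.04 = $146,847.13.

$146,847.13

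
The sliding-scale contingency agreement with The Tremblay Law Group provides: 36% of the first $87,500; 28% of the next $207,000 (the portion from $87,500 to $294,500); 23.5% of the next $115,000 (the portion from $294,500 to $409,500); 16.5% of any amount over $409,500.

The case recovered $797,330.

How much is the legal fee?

First $87,500 at 36% = $31,500.00
Next $207,000 at 28% = $57,960.00
Next $115,000 at 23.5% = $27,025.00
Remaining $387,830 at 16.5% = $63,991.95
Fee: $31,500.00 + $57,960.00 + $27,025.00 + $63,991.95 = $180,476.95

$180,476.95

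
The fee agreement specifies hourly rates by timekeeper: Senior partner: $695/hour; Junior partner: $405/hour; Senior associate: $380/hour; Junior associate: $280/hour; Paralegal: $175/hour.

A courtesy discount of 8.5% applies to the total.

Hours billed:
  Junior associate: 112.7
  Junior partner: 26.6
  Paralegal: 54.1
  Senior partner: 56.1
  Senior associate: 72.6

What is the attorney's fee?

$108,312.21

Senior partner: 56.1 × $695 = $38,989.50
Junior partner: 26.6 × $405 = $10,773.00
Senior associate: 72.6 × $380 = $27,588.00
Junior associate: 112.7 × $280 = $31,556.00
Paralegal: 54.1 × $175 = $9,467.50
Subtotal: $118,374.00
Less 8.5% discount: −$10,061.79
Total: $118,374.00 − $10,061.79 = $108,312.21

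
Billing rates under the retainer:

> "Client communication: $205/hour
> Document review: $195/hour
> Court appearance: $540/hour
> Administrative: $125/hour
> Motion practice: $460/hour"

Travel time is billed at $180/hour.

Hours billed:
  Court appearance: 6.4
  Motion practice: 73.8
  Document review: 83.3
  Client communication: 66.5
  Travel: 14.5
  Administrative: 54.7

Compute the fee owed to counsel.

$76,727.50

Client communication: 66.5 × $205 = $13,632.50
Document review: 83.3 × $195 = $16,243.50
Court appearance: 6.4 × $540 = $3,456.00
Administrative: 54.7 × $125 = $6,837.50
Motion practice: 73.8 × $460 = $33,948.00
Subtotal: $13,632.50 + $16,243.50 + $3,456.00 + $6,837.50 + $33,948.00 = $74,117.50
Travel: 14.5 × $180 = $2,610.00
Total: $74,117.50 + $2,610.00 = $76,727.50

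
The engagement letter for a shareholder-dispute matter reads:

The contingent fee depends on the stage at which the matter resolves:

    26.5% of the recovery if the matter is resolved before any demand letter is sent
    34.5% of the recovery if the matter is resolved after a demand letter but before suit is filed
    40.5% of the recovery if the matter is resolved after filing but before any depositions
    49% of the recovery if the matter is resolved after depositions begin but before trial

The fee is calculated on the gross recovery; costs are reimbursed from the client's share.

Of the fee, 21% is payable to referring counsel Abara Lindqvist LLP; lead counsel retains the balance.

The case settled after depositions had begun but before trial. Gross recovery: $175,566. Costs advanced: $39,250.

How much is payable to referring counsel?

Fee base is the gross recovery, $175,566; costs are reimbursed separately.
The matter settled after depositions had begun but before trial, so the 49% rate applies.
$175,566 × 49% = $86,027.34
Referral share: 21% of $86,027.34 = $18,065.74; lead counsel retains $86,027.34 − $18,065.74 = $67,961.60.

$18,065.74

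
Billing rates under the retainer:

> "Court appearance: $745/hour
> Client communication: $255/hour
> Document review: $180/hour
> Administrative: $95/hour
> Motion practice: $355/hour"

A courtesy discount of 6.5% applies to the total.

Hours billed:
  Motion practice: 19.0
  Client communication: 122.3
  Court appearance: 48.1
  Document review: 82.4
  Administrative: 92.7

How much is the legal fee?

Court appearance: 48.1 × $745 = $35,834.50
Client communication: 122.3 × $255 = $31,186.50
Document review: 82.4 × $180 = $14,832.00
Administrative: 92.7 × $95 = $8,806.50
Motion practice: 19.0 × $355 = $6,745.00
Subtotal: $97,404.50
Less 6.5% discount: −$6,331.29
Total: $97,404.50 − $6,331.29 = $91,073.21

$91,073.21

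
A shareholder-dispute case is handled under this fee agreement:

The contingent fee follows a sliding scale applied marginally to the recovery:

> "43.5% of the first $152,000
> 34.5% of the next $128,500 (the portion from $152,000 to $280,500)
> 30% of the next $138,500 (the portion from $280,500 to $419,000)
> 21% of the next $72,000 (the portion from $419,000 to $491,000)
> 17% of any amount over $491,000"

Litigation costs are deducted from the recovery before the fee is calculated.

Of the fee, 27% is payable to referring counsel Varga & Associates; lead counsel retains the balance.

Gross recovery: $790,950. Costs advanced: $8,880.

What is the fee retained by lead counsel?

$158,121.21

Fee base (net of costs): $790,950 − $8,880 = $782,070
First $152,000 at 43.5% = $66,120.00
Next $128,500 at 34.5% = $44,332.50
Next $138,500 at 30% = $41,550.00
Next $72,000 at 21% = $15,120.00
Remaining $291,070 at 17% = $49,481.90
Fee: $66,120.00 + $44,332.50 + $41,550.00 + $15,120.00 + $49,481.90 = $216,604.40
Referral share: 27% of $216,604.40 = $58,483.19; lead counsel retains $216,604.40 − $58,483.19 = $158,121.21.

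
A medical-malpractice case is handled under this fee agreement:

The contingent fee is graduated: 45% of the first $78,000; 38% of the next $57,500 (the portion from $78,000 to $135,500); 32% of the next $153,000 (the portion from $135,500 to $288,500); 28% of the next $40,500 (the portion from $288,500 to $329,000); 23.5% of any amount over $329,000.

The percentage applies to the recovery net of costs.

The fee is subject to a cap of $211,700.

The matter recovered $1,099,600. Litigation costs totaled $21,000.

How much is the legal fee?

$211,700.00

Fee base (net of costs): $1,099,600 − $21,000 = $1,078,600
First $78,000 at 45% = $35,100.00
Next $57,500 at 38% = $21,850.00
Next $153,000 at 32% = $48,960.00
Next $40,500 at 28% = $11,340.00
Remaining $749,600 at 23.5% = $176,156.00
Fee: $35,100.00 + $21,850.00 + $48,960.00 + $11,340.00 + $176,156.00 = $293,406.00
$293,406.00 exceeds the $211,700 cap, so the fee is capped at $211,700.00.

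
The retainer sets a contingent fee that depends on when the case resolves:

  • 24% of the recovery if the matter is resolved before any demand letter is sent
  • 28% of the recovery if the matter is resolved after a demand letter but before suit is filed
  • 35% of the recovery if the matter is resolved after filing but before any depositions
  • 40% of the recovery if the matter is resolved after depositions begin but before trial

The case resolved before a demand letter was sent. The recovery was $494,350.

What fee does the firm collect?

The matter resolved before a demand letter was sent, so the 24% rate applies.
$494,350 × 24% = $118,644.00

$118,644.00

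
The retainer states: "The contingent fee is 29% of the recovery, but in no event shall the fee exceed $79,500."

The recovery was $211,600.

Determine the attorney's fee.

29% of $211,600 = $61,364.00
That is under the $79,500 cap.

$61,364.00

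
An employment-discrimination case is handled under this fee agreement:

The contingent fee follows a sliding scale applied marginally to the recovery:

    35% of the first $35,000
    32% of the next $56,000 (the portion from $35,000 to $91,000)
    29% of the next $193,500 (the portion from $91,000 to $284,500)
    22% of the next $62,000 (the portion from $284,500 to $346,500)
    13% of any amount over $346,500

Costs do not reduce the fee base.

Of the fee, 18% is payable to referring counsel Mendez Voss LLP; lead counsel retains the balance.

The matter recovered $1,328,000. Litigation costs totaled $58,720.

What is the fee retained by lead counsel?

Fee base is the gross recovery, $1,328,000; costs are reimbursed separately.
First $35,000 at 35% = $12,250.00
Next $56,000 at 32% = $17,920.00
Next $193,500 at 29% = $56,115.00
Next $62,000 at 22% = $13,640.00
Remaining $981,500 at 13% = $127,595.00
Fee: $12,250.00 + $17,920.00 + $56,115.00 + $13,640.00 + $127,595.00 = $227,520.00
Referral share: 18% of $227,520.00 = $40,953.60; lead counsel retains $227,520.00 − $40,953.60 = $186,566.40.

$186,566.40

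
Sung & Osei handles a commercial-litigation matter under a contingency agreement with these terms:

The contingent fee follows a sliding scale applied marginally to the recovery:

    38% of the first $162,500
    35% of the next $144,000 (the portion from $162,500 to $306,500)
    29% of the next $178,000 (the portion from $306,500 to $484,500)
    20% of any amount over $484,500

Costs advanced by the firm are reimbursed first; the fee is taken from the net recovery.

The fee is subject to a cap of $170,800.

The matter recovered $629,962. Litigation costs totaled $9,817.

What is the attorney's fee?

$170,800.00

Fee base (net of costs): $629,962 − $9,817 = $620,145
First $162,500 at 38% = $61,750.00
Next $144,000 at 35% = $50,400.00
Next $178,000 at 29% = $51,620.00
Remaining $135,645 at 20% = $27,129.00
Fee: $61,750.00 + $50,400.00 + $51,620.00 + $27,129.00 = $190,899.00
$190,899.00 exceeds the $170,800 cap, so the fee is capped at $170,800.00.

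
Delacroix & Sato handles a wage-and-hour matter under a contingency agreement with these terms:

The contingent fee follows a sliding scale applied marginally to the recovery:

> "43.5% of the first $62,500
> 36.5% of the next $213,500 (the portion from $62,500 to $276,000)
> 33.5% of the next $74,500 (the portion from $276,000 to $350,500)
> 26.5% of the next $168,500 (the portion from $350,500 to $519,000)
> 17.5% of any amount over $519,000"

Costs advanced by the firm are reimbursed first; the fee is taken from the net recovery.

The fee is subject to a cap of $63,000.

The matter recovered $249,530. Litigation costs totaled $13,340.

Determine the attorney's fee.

$63,000.00

Fee base (net of costs): $249,530 − $13,340 = $236,190
First $62,500 at 43.5% = $27,187.50
Remaining $173,690 at 36.5% = $63,396.85
Fee: $27,187.50 + $63,396.85 = $90,584.35
$90,584.35 exceeds the $63,000 cap, so the fee is capped at $63,000.00.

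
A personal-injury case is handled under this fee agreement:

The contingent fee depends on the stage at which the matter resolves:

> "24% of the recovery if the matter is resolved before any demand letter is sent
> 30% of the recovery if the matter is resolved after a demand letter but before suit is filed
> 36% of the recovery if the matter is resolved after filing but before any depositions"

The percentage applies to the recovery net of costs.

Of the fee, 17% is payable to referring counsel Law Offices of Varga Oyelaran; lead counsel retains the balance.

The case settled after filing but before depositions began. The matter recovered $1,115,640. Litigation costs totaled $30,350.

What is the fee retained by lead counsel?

$324,284.65

Fee base (net of costs): $1,115,640 − $30,350 = $1,085,290
The matter settled after filing but before depositions began, so the 36% rate applies.
$1,085,290 × 36% = $390,704.40
Referral share: 17% of $390,704.40 = $66,419.75; lead counsel retains $390,704.40 − $66,419.75 = $324,284.65.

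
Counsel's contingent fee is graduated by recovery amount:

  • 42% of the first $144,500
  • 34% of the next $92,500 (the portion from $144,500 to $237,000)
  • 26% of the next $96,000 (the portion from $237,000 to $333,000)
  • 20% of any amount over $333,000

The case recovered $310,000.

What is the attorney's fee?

$111,120.00

First $144,500 at 42% = $60,690.00
Next $92,500 at 34% = $31,450.00
Remaining $73,000 at 26% = $18,980.00
Fee: $60,690.00 + $31,450.00 + $18,980.00 = $111,120.00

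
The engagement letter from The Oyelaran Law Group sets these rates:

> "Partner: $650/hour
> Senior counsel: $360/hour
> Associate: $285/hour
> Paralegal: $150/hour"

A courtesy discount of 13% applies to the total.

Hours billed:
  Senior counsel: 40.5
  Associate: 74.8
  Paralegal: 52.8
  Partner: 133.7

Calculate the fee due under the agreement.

Partner: 133.7 × $650 = $86,905.00
Senior counsel: 40.5 × $360 = $14,580.00
Associate: 74.8 × $285 = $21,318.00
Paralegal: 52.8 × $150 = $7,920.00
Subtotal: $130,723.00
Less 13% discount: −$16,993.99
Total: $130,723.00 − $16,993.99 = $113,729.01

$113,729.01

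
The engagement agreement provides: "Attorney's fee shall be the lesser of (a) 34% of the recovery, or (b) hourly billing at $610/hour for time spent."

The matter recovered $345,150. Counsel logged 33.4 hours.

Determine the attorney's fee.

$20,374.00

(a) 34% of $345,150 = $117,351.00
(b) 33.4 × $610 = $20,374.00
The lesser is (b): $20,374.00.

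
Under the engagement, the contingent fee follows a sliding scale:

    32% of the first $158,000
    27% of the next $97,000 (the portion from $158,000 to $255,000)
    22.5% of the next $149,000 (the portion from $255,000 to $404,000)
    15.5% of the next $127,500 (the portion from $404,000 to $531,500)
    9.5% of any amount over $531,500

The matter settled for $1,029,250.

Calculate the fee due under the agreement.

First $158,000 at 32% = $50,560.00
Next $97,000 at 27% = $26,190.00
Next $149,000 at 22.5% = $33,525.00
Next $127,500 at 15.5% = $19,762.50
Remaining $497,750 at 9.5% = $47,286.25
Fee: $50,560.00 + $26,190.00 + $33,525.00 + $19,762.50 + $47,286.25 = $177,323.75

$177,323.75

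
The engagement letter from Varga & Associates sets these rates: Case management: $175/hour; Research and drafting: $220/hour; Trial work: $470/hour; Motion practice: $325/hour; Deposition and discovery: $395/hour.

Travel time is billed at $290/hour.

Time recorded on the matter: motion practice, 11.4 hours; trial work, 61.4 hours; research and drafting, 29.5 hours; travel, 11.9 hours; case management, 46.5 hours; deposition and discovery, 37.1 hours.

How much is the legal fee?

Case management: 46.5 × $175 = $8,137.50
Research and drafting: 29.5 × $220 = $6,490.00
Trial work: 61.4 × $470 = $28,858.00
Motion practice: 11.4 × $325 = $3,705.00
Deposition and discovery: 37.1 × $395 = $14,654.50
Subtotal: $8,137.50 + $6,490.00 + $28,858.00 + $3,705.00 + $14,654.50 = $61,845.00
Travel: 11.9 × $290 = $3,451.00
Total: $61,845.00 + $3,451.00 = $65,296.00

$65,296.00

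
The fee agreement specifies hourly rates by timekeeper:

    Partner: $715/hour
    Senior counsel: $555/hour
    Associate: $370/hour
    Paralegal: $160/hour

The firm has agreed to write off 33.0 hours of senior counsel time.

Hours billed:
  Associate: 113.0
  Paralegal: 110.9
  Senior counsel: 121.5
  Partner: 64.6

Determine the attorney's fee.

Partner: 64.6 × $715 = $46,189.00
Senior counsel: 121.5 × $555 = $67,432.50
Associate: 113.0 × $370 = $41,810.00
Paralegal: 110.9 × $160 = $17,744.00
Subtotal: $173,175.50
Write-off: 33.0 × $555 = $18,315.00
Total: $173,175.50 − $18,315.00 = $154,860.50

$154,860.50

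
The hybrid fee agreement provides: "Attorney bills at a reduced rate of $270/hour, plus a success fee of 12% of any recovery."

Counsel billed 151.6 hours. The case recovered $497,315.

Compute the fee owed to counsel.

$100,609.80

Hourly: 151.6 × $270 = $40,932.00
Success fee: 12% of $497,315 = $59,677.80
Total: $40,932.00 + $59,677.80 = $100,609.80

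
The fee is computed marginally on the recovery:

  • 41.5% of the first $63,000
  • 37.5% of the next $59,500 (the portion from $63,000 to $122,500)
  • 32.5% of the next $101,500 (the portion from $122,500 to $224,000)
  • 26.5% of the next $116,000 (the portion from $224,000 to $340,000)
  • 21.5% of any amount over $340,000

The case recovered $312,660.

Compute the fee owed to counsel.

First $63,000 at 41.5% = $26,145.00
Next $59,500 at 37.5% = $22,312.50
Next $101,500 at 32.5% = $32,987.50
Remaining $88,660 at 26.5% = $23,494.90
Fee: $26,145.00 + $22,312.50 + $32,987.50 + $23,494.90 = $104,939.90

$104,939.90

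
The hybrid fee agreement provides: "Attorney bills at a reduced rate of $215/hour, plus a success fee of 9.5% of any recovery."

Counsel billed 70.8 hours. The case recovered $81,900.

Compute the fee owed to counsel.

Hourly: 70.8 × $215 = $15,222.00
Success fee: 9.5% of $81,900 = $7,780.50
Total: $15,222.00 + $7,780.50 = $23,002.50

$23,002.50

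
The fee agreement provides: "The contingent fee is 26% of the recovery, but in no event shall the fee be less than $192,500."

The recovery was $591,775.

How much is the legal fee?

26% of $591,775 = $153,861.50
That is below the $192,500 minimum, so the minimum applies.

$192,500.00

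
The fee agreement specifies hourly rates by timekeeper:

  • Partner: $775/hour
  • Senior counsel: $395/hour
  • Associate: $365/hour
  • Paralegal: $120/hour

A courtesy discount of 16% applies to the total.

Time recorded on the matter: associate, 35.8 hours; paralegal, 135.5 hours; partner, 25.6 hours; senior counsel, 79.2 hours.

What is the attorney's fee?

$67,578.84

Partner: 25.6 × $775 = $19,840.00
Senior counsel: 79.2 × $395 = $31,284.00
Associate: 35.8 × $365 = $13,067.00
Paralegal: 135.5 × $120 = $16,260.00
Subtotal: $80,451.00
Less 16% discount: −$12,872.16
Total: $80,451.00 − $12,872.16 = $67,578.84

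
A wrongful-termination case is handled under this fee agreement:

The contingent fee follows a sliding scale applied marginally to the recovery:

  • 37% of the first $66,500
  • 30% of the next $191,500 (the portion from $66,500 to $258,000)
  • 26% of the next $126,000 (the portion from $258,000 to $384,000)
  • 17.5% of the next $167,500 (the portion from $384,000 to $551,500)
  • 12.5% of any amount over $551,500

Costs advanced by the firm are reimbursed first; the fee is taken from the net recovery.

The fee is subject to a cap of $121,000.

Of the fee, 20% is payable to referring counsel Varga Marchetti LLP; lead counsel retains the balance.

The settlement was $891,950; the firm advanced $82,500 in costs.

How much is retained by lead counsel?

Fee base (net of costs): $891,950 − $82,500 = $809,450
First $66,500 at 37% = $24,605.00
Next $191,500 at 30% = $57,450.00
Next $126,000 at 26% = $32,760.00
Next $167,500 at 17.5% = $29,312.50
Remaining $257,950 at 12.5% = $32,243.75
Fee: $24,605.00 + $57,450.00 + $32,760.00 + $29,312.50 + $32,243.75 = $176,371.25
$176,371.25 exceeds the $121,000 cap, so the fee is capped at $121,000.00.
Referral share: 20% of $121,000.00 = $24,200.00; lead counsel retains $121,000.00 − $24,200.00 = $96,800.00.

$96,800.00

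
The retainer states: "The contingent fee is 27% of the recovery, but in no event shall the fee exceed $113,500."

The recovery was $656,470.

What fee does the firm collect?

$113,500.00

27% of $656,470 = $177,246.90
That exceeds the $113,500 cap, so the fee is capped at $113,500.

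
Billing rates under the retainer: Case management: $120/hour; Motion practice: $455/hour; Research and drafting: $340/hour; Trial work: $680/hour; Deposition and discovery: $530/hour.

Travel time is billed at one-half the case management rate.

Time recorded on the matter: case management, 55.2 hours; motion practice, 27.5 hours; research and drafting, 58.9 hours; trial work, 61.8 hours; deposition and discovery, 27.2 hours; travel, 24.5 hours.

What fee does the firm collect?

Case management: 55.2 × $120 = $6,624.00
Motion practice: 27.5 × $455 = $12,512.50
Research and drafting: 58.9 × $340 = $20,026.00
Trial work: 61.8 × $680 = $42,024.00
Deposition and discovery: 27.2 × $530 = $14,416.00
Subtotal: $6,624.00 + $12,512.50 + $20,026.00 + $42,024.00 + $14,416.00 = $95,602.50
Travel: 24.5 × ($120 ÷ 2) = 24.5 × $60.00 = $1,470.00
Total: $95,602.50 + $1,470.00 = $97,072.50

$97,072.50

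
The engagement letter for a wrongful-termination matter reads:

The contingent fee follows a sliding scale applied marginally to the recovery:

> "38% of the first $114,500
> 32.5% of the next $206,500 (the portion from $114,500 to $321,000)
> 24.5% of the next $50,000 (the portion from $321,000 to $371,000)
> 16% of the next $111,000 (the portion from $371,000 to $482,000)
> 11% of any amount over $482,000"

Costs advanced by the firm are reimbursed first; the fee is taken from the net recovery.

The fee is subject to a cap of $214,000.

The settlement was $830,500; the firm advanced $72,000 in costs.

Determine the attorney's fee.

Fee base (net of costs): $830,500 − $72,000 = $758,500
First $114,500 at 38% = $43,510.00
Next $206,500 at 32.5% = $67,112.50
Next $50,000 at 24.5% = $12,250.00
Next $111,000 at 16% = $17,760.00
Remaining $276,500 at 11% = $30,415.00
Fee: $43,510.00 + $67,112.50 + $12,250.00 + $17,760.00 + $30,415.00 = $171,047.50
$171,047.50 is under the $214,000 cap.

$171,047.50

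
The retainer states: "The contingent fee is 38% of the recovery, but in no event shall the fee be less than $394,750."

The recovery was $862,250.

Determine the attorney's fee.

38% of $862,250 = $327,655.00
That is below the $394,750 minimum, so the minimum applies.

$394,750.00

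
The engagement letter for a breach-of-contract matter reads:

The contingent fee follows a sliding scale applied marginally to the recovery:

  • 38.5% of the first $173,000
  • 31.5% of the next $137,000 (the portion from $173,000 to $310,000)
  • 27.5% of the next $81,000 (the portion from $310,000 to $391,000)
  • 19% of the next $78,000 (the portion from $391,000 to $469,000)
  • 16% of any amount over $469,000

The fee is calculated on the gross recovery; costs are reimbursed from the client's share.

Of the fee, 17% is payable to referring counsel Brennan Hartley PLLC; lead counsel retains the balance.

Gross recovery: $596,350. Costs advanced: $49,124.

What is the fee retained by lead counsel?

Fee base is the gross recovery, $596,350; costs are reimbursed separately.
First $173,000 at 38.5% = $66,605.00
Next $137,000 at 31.5% = $43,155.00
Next $81,000 at 27.5% = $22,275.00
Next $78,000 at 19% = $14,820.00
Remaining $127,350 at 16% = $20,376.00
Fee: $66,605.00 + $43,155.00 + $22,275.00 + $14,820.00 + $20,376.00 = $167,231.00
Referral share: 17% of $167,231.00 = $28,429.27; lead counsel retains $167,231.00 − $28,429.27 = $138,801.73.

$138,801.73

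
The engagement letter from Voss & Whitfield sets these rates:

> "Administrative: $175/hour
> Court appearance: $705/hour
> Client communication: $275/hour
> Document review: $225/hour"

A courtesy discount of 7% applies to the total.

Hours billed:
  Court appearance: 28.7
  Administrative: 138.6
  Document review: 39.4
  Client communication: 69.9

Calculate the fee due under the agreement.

Administrative: 138.6 × $175 = $24,255.00
Court appearance: 28.7 × $705 = $20,233.50
Client communication: 69.9 × $275 = $19,222.50
Document review: 39.4 × $225 = $8,865.00
Subtotal: $72,576.00
Less 7% discount: −$5,080.32
Total: $72,576.00 − $5,080.32 = $67,495.68

$67,495.68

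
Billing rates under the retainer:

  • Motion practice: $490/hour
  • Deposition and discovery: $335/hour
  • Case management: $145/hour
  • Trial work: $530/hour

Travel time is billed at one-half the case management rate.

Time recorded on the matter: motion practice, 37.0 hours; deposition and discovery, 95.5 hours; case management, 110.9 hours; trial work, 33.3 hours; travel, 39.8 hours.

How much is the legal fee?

Motion practice: 37.0 × $490 = $18,130.00
Deposition and discovery: 95.5 × $335 = $31,992.50
Case management: 110.9 × $145 = $16,080.50
Trial work: 33.3 × $530 = $17,649.00
Subtotal: $18,130.00 + $31,992.50 + $16,080.50 + $17,649.00 = $83,852.00
Travel: 39.8 × ($145 ÷ 2) = 39.8 × $72.50 = $2,885.50
Total: $83,852.00 + $2,885.50 = $86,737.50

$86,737.50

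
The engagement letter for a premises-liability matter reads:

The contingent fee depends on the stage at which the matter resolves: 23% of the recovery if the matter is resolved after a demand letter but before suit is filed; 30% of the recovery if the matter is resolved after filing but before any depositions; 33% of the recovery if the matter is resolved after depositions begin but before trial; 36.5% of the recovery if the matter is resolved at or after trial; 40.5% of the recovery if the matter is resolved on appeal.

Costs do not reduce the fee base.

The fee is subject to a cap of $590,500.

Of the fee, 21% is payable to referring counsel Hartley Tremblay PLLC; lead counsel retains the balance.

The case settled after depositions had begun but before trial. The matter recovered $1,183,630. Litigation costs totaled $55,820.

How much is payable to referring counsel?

Fee base is the gross recovery, $1,183,630; costs are reimbursed separately.
The matter settled after depositions had begun but before trial, so the 33% rate applies.
$1,183,630 × 33% = $390,597.90
$390,597.90 is under the $590,500 cap.
Referral share: 21% of $390,597.90 = $82,025.56; lead counsel retains $390,597.90 − $82,025.56 = $308,572.34.

$82,025.56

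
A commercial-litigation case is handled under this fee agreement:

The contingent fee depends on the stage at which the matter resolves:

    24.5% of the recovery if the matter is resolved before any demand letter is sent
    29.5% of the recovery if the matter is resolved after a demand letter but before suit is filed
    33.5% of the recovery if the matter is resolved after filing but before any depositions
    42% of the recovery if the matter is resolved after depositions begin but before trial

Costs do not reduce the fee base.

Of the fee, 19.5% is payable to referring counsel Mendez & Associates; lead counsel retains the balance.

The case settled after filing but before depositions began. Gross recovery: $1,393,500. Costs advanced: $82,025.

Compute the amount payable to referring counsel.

Fee base is the gross recovery, $1,393,500; costs are reimbursed separately.
The matter settled after filing but before depositions began, so the 33.5% rate applies.
$1,393,500 × 33.5% = $466,822.50
Referral share: 19.5% of $466,822.50 = $91,030.39; lead counsel retains $466,822.50 − $91,030.39 = $375,792.11.

$91,030.39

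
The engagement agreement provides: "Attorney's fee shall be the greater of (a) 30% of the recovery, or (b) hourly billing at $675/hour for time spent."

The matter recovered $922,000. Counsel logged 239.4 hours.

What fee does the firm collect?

(a) 30% of $922,000 = $276,600.00
(b) 239.4 × $675 = $161,595.00
The greater is (a): $276,600.00.

$276,600.00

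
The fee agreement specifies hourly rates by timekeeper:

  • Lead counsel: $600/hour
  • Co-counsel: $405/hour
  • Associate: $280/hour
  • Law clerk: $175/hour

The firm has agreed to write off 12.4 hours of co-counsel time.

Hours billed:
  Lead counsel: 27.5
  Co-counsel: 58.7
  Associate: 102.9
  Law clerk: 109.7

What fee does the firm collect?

Lead counsel: 27.5 × $600 = $16,500.00
Co-counsel: 58.7 × $405 = $23,773.50
Associate: 102.9 × $280 = $28,812.00
Law clerk: 109.7 × $175 = $19,197.50
Subtotal: $88,283.00
Write-off: 12.4 × $405 = $5,022.00
Total: $88,283.00 − $5,022.00 = $83,261.00

$83,261.00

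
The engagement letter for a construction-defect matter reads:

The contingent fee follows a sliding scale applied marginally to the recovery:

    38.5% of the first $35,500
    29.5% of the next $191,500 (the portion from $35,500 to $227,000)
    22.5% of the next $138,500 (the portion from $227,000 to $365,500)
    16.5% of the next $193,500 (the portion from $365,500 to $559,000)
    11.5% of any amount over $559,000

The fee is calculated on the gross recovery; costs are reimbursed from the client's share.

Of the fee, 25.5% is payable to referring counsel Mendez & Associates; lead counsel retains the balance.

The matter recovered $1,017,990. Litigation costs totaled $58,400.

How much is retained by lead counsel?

Fee base is the gross recovery, $1,017,990; costs are reimbursed separately.
First $35,500 at 38.5% = $13,667.50
Next $191,500 at 29.5% = $56,492.50
Next $138,500 at 22.5% = $31,162.50
Next $193,500 at 16.5% = $31,927.50
Remaining $458,990 at 11.5% = $52,783.85
Fee: $13,667.50 + $56,492.50 + $31,162.50 + $31,927.50 + $52,783.85 = $186,033.85
Referral share: 25.5% of $186,033.85 = $47,438.63; lead counsel retains $186,033.85 − $47,438.63 = $138,595.22.

$138,595.22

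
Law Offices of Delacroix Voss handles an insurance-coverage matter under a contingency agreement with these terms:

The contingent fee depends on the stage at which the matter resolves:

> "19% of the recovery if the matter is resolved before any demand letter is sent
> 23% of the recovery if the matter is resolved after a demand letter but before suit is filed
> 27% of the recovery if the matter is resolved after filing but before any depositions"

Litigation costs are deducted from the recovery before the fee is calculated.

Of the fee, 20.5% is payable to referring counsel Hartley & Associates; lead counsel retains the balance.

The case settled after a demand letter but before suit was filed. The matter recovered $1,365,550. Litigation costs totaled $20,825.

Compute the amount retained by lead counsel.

Fee base (net of costs): $1,365,550 − $20,825 = $1,344,725
The matter settled after a demand letter but before suit was filed, so the 23% rate applies.
$1,344,725 × 23% = $309,286.75
Referral share: 20.5% of $309,286.75 = $63,403.78; lead counsel retains $309,286.75 − $63,403.78 = $245,882.97.

$245,882.97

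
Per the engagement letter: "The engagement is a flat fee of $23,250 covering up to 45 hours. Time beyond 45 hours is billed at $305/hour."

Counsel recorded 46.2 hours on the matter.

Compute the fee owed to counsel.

$23,616.00

Flat fee: $23,250.00
Excess hours: 46.2 − 45 = 1.2
Overrun: 1.2 × $305 = $366.00
Total: $23,250.00 + $366.00 = $23,616.00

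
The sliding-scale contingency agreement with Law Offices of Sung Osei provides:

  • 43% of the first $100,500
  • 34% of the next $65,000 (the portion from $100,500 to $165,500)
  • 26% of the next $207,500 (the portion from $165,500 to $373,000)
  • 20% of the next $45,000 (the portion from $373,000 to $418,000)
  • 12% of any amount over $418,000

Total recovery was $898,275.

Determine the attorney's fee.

$185,898.00

First $100,500 at 43% = $43,215.00
Next $65,000 at 34% = $22,100.00
Next $207,500 at 26% = $53,950.00
Next $45,000 at 20% = $9,000.00
Remaining $480,275 at 12% = $57,633.00
Fee: $43,215.00 + $22,100.00 + $53,950.00 + $9,000.00 + $57,633.00 = $185,898.00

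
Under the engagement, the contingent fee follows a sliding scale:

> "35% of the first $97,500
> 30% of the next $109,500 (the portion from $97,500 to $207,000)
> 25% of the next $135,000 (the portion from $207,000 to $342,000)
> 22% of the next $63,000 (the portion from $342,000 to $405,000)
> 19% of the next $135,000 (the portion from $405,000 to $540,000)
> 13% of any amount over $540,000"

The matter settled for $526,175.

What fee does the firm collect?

$137,608.25

First $97,500 at 35% = $34,125.00
Next $109,500 at 30% = $32,850.00
Next $135,000 at 25% = $33,750.00
Next $63,000 at 22% = $13,860.00
Remaining $121,175 at 19% = $23,023.25
Fee: $34,125.00 + $32,850.00 + $33,750.00 + $13,860.00 + $23,023.25 = $137,608.25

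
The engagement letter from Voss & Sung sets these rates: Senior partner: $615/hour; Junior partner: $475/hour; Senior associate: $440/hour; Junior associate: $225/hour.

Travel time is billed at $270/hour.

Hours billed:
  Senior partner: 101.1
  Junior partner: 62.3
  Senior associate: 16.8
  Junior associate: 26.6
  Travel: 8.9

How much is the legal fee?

Senior partner: 101.1 × $615 = $62,176.50
Junior partner: 62.3 × $475 = $29,592.50
Senior associate: 16.8 × $440 = $7,392.00
Junior associate: 26.6 × $225 = $5,985.00
Subtotal: $62,176.50 + $29,592.50 + $7,392.00 + $5,985.00 = $105,146.00
Travel: 8.9 × $270 = $2,403.00
Total: $105,146.00 + $2,403.00 = $107,549.00

$107,549.00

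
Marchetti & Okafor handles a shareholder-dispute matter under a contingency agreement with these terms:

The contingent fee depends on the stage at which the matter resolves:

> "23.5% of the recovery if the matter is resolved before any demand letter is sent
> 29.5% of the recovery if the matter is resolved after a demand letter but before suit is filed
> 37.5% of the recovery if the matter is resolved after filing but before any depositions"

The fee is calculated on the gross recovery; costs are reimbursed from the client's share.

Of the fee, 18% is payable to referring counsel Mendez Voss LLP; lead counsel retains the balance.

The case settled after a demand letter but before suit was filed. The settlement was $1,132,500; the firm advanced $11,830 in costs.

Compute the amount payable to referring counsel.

$60,135.75

Fee base is the gross recovery, $1,132,500; costs are reimbursed separately.
The matter settled after a demand letter but before suit was filed, so the 29.5% rate applies.
$1,132,500 × 29.5% = $334,087.50
Referral share: 18% of $334,087.50 = $60,135.75; lead counsel retains $334,087.50 − $60,135.75 = $273,951.75.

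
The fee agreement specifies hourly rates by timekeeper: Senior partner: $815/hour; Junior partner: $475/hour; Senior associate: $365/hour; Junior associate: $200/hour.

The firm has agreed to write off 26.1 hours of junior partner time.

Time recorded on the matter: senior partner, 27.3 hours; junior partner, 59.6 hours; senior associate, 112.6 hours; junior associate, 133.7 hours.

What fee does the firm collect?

$106,001.00

Senior partner: 27.3 × $815 = $22,249.50
Junior partner: 59.6 × $475 = $28,310.00
Senior associate: 112.6 × $365 = $41,099.00
Junior associate: 133.7 × $200 = $26,740.00
Subtotal: $118,398.50
Write-off: 26.1 × $475 = $12,397.50
Total: $118,398.50 − $12,397.50 = $106,001.00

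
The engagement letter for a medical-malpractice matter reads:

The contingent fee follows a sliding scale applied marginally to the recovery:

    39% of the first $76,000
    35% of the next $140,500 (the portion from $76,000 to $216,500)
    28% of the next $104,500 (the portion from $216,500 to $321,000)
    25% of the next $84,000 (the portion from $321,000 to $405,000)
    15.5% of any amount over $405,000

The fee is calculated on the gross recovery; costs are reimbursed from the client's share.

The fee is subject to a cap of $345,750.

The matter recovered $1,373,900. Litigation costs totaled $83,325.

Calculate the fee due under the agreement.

$279,254.50

Fee base is the gross recovery, $1,373,900; costs are reimbursed separately.
First $76,000 at 39% = $29,640.00
Next $140,500 at 35% = $49,175.00
Next $104,500 at 28% = $29,260.00
Next $84,000 at 25% = $21,000.00
Remaining $968,900 at 15.5% = $150,179.50
Fee: $29,640.00 + $49,175.00 + $29,260.00 + $21,000.00 + $150,179.50 = $279,254.50
$279,254.50 is under the $345,750 cap.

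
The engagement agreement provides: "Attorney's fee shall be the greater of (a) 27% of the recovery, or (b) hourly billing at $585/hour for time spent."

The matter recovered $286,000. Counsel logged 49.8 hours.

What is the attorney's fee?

$77,220.00

(a) 27% of $286,000 = $77,220.00
(b) 49.8 × $585 = $29,133.00
The greater is (a): $77,220.00.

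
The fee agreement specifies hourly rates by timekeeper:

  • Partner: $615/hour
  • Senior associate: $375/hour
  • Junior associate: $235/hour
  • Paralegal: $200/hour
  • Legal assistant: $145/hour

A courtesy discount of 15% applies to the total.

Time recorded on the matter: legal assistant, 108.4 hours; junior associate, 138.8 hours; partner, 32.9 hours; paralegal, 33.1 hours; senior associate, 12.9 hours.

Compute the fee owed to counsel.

Partner: 32.9 × $615 = $20,233.50
Senior associate: 12.9 × $375 = $4,837.50
Junior associate: 138.8 × $235 = $32,618.00
Paralegal: 33.1 × $200 = $6,620.00
Legal assistant: 108.4 × $145 = $15,718.00
Subtotal: $80,027.00
Less 15% discount: −$12,004.05
Total: $80,027.00 − $12,004.05 = $68,022.95

$68,022.95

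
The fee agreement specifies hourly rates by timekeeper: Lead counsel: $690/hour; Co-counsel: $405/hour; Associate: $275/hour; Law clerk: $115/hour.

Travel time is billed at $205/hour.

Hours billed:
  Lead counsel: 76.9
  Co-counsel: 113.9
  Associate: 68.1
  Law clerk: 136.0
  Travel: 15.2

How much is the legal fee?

$136,674.00

Lead counsel: 76.9 × $690 = $53,061.00
Co-counsel: 113.9 × $405 = $46,129.50
Associate: 68.1 × $275 = $18,727.50
Law clerk: 136.0 × $115 = $15,640.00
Subtotal: $53,061.00 + $46,129.50 + $18,727.50 + $15,640.00 = $133,558.00
Travel: 15.2 × $205 = $3,116.00
Total: $133,558.00 + $3,116.00 = $136,674.00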